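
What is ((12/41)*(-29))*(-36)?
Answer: 12528/41 ≈ 305.56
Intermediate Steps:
((12/41)*(-29))*(-36) = -348/41*(-36) = 12528/41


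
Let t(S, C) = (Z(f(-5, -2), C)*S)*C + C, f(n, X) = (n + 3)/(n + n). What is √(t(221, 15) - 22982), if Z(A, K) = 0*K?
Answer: I*√22967 ≈ 151.55*I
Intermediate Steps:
f(n, X) = (3 + n)/(2*n) (f(n, X) = (3 + n)/((2*n)) = (3 + n)*(1/(2*n)) = (3 + n)/(2*n))
Z(A, K) = 0
t(S, C) = C (t(S, C) = (0*S)*C + C = 0*C + C = 0 + C = C)
√(t(221, 15) - 22982) = √(15 - 22982) = √(-22967) = I*√22967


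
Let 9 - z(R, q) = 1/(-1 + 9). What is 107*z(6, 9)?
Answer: 7597/8 ≈ 949.63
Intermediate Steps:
z(R, q) = 71/8 (z(R, q) = 9 - 1/(-1 + 9) = 9 - 1/8 = 9 - 1*⅛ = 9 - ⅛ = 71/8)
107*z(6, 9) = 107*(71/8) = 7597/8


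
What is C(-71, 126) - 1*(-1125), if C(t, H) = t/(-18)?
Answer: 20321/18 ≈ 1128.9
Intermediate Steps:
C(t, H) = -t/18 (C(t, H) = t*(-1/18) = -t/18)
C(-71, 126) - 1*(-1125) = -1/18*(-71) - 1*(-1125) = 71/18 + 1125 = 20321/18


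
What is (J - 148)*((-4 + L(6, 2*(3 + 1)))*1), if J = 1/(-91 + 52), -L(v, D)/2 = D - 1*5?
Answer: 57730/39 ≈ 1480.3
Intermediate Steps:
L(v, D) = 10 - 2*D (L(v, D) = -2*(D - 1*5) = -2*(D - 5) = -2*(-5 + D) = 10 - 2*D)
J = -1/39 (J = 1/(-39) = -1/39 ≈ -0.025641)
(J - 148)*((-4 + L(6, 2*(3 + 1)))*1) = (-1/39 - 148)*((-4 + (10 - 4*(3 + 1)))*1) = -5773*(-4 + (10 - 4*4))/39 = -5773*(-4 + (10 - 2*8))/39 = -5773*(-4 + (10 - 16))/39 = -5773*(-4 - 6)/39 = -(-57730)/39 = -5773/39*(-10) = 57730/39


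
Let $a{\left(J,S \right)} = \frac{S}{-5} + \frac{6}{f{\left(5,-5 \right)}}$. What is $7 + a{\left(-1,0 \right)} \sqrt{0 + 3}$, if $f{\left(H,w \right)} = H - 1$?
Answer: $7 + \frac{3 \sqrt{3}}{2} \approx 9.5981$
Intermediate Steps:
$f{\left(H,w \right)} = -1 + H$
$a{\left(J,S \right)} = \frac{3}{2} - \frac{S}{5}$ ($a{\left(J,S \right)} = \frac{S}{-5} + \frac{6}{-1 + 5} = S \left(- \frac{1}{5}\right) + \frac{6}{4} = - \frac{S}{5} + 6 \cdot \frac{1}{4} = - \frac{S}{5} + \frac{3}{2} = \frac{3}{2} - \frac{S}{5}$)
$7 + a{\left(-1,0 \right)} \sqrt{0 + 3} = 7 + \left(\frac{3}{2} - 0\right) \sqrt{0 + 3} = 7 + \left(\frac{3}{2} + 0\right) \sqrt{3} = 7 + \frac{3 \sqrt{3}}{2}$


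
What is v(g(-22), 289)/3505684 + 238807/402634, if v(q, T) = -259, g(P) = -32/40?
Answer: 59791256913/100821969404 ≈ 0.59304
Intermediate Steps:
g(P) = -⅘ (g(P) = -32*1/40 = -⅘)
v(g(-22), 289)/3505684 + 238807/402634 = -259/3505684 + 238807/402634 = -259*1/3505684 + 238807*(1/402634) = -37/500812 + 238807/402634 = 59791256913/100821969404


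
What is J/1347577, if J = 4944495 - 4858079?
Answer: 7856/122507 ≈ 0.064127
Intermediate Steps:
J = 86416
J/1347577 = 86416/1347577 = 86416*(1/1347577) = 7856/122507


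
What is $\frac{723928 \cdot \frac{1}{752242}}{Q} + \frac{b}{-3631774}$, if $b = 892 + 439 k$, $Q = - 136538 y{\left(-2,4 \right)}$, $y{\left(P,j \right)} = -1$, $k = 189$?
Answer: $- \frac{2152726891970719}{93254530228539926} \approx -0.023084$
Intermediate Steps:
$Q = 136538$ ($Q = \left(-136538\right) \left(-1\right) = 136538$)
$b = 83863$ ($b = 892 + 439 \cdot 189 = 892 + 82971 = 83863$)
$\frac{723928 \cdot \frac{1}{752242}}{Q} + \frac{b}{-3631774} = \frac{723928 \cdot \frac{1}{752242}}{136538} + \frac{83863}{-3631774} = 723928 \cdot \frac{1}{752242} \cdot \frac{1}{136538} + 83863 \left(- \frac{1}{3631774}\right) = \frac{361964}{376121} \cdot \frac{1}{136538} - \frac{83863}{3631774} = \frac{180982}{25677404549} - \frac{83863}{3631774} = - \frac{2152726891970719}{93254530228539926}$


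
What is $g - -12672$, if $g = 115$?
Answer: $12787$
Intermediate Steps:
$g - -12672 = 115 - -12672 = 115 + 12672 = 12787$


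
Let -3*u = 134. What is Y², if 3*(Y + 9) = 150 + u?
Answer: 55225/81 ≈ 681.79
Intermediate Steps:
u = -134/3 (u = -⅓*134 = -134/3 ≈ -44.667)
Y = 235/9 (Y = -9 + (150 - 134/3)/3 = -9 + (⅓)*(316/3) = -9 + 316/9 = 235/9 ≈ 26.111)
Y² = (235/9)² = 55225/81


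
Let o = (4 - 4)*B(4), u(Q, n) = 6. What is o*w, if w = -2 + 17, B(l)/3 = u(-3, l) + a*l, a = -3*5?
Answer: 0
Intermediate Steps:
a = -15
B(l) = 18 - 45*l (B(l) = 3*(6 - 15*l) = 18 - 45*l)
w = 15
o = 0 (o = (4 - 4)*(18 - 45*4) = 0*(18 - 180) = 0*(-162) = 0)
o*w = 0*15 = 0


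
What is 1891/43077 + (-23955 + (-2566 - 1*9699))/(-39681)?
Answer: 545095237/569779479 ≈ 0.95668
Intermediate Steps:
1891/43077 + (-23955 + (-2566 - 1*9699))/(-39681) = 1891*(1/43077) + (-23955 + (-2566 - 9699))*(-1/39681) = 1891/43077 + (-23955 - 12265)*(-1/39681) = 1891/43077 - 36220*(-1/39681) = 1891/43077 + 36220/39681 = 545095237/569779479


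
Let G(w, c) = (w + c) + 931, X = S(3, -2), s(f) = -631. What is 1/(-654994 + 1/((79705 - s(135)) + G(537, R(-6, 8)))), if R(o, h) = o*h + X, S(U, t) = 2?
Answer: -81758/53550999451 ≈ -1.5267e-6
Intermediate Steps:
X = 2
R(o, h) = 2 + h*o (R(o, h) = o*h + 2 = h*o + 2 = 2 + h*o)
G(w, c) = 931 + c + w (G(w, c) = (c + w) + 931 = 931 + c + w)
1/(-654994 + 1/((79705 - s(135)) + G(537, R(-6, 8)))) = 1/(-654994 + 1/((79705 - 1*(-631)) + (931 + (2 + 8*(-6)) + 537))) = 1/(-654994 + 1/((79705 + 631) + (931 + (2 - 48) + 537))) = 1/(-654994 + 1/(80336 + (931 - 46 + 537))) = 1/(-654994 + 1/(80336 + 1422)) = 1/(-654994 + 1/81758) = 1/(-53550999451/81758) = -81758/53550999451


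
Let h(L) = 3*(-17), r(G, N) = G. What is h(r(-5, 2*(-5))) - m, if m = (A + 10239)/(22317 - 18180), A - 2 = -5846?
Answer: -71794/1379 ≈ -52.062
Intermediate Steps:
h(L) = -51
A = -5844 (A = 2 - 5846 = -5844)
m = 1465/1379 (m = (-5844 + 10239)/(22317 - 18180) = 4395/4137 = 4395*(1/4137) = 1465/1379 ≈ 1.0624)
h(r(-5, 2*(-5))) - m = -51 - 1*1465/1379 = -51 - 1465/1379 = -71794/1379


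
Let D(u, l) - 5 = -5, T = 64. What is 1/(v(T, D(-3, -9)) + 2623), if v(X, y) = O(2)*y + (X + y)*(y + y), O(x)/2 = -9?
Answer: 1/2623 ≈ 0.00038124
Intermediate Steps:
D(u, l) = 0 (D(u, l) = 5 - 5 = 0)
O(x) = -18 (O(x) = 2*(-9) = -18)
v(X, y) = -18*y + 2*y*(X + y) (v(X, y) = -18*y + (X + y)*(y + y) = -18*y + (X + y)*(2*y) = -18*y + 2*y*(X + y))
1/(v(T, D(-3, -9)) + 2623) = 1/(2*0*(-9 + 64 + 0) + 2623) = 1/(2*0*55 + 2623) = 1/(0 + 2623) = 1/2623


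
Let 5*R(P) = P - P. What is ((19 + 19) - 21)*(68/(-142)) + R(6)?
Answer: -578/71 ≈ -8.1408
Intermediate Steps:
R(P) = 0 (R(P) = (P - P)/5 = (1/5)*0 = 0)
((19 + 19) - 21)*(68/(-142)) + R(6) = ((19 + 19) - 21)*(68/(-142)) + 0 = (38 - 21)*(68*(-1/142)) + 0 = 17*(-34/71) + 0 = -578/71 + 0 = -578/71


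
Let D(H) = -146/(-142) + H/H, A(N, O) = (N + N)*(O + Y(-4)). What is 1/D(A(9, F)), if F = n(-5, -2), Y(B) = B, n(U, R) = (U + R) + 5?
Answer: 71/144 ≈ 0.49306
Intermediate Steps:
n(U, R) = 5 + R + U (n(U, R) = (R + U) + 5 = 5 + R + U)
F = -2 (F = 5 - 2 - 5 = -2)
A(N, O) = 2*N*(-4 + O) (A(N, O) = (N + N)*(O - 4) = (2*N)*(-4 + O) = 2*N*(-4 + O))
D(H) = 144/71 (D(H) = -146*(-1/142) + 1 = 73/71 + 1 = 144/71)
1/D(A(9, F)) = 1/(144/71) = 71/144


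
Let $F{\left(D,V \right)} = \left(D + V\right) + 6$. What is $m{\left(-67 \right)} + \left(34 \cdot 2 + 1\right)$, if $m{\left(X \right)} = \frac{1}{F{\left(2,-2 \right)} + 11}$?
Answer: $\frac{1174}{17} \approx 69.059$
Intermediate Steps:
$F{\left(D,V \right)} = 6 + D + V$
$m{\left(X \right)} = \frac{1}{17}$ ($m{\left(X \right)} = \frac{1}{\left(6 + 2 - 2\right) + 11} = \frac{1}{6 + 11} = \frac{1}{17}$)
$m{\left(-67 \right)} + \left(34 \cdot 2 + 1\right) = \frac{1}{17} + \left(34 \cdot 2 + 1\right) = \frac{1}{17} + \left(68 + 1\right) = \frac{1}{17} + 69 = \frac{1174}{17}$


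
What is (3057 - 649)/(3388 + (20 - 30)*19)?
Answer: 1204/1599 ≈ 0.75297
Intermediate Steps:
(3057 - 649)/(3388 + (20 - 30)*19) = 2408/(3388 - 10*19) = 2408/(3388 - 190) = 2408/3198 = 2408*(1/3198) = 1204/1599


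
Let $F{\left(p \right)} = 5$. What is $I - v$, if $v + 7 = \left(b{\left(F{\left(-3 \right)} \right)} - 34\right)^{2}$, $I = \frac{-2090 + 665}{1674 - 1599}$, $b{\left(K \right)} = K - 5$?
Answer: $-1168$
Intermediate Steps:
$b{\left(K \right)} = -5 + K$
$I = -19$ ($I = - \frac{1425}{75} = \left(-1425\right) \frac{1}{75} = -19$)
$v = 1149$ ($v = -7 + \left(\left(-5 + 5\right) - 34\right)^{2} = -7 + \left(0 - 34\right)^{2} = -7 + \left(-34\right)^{2} = -7 + 1156 = 1149$)
$I - v = -19 - 1149 = -1168$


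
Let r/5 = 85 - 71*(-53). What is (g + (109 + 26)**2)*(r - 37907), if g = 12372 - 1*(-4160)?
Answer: -648808919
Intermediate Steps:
r = 19240 (r = 5*(85 - 71*(-53)) = 5*(85 + 3763) = 5*3848 = 19240)
g = 16532 (g = 12372 + 4160 = 16532)
(g + (109 + 26)**2)*(r - 37907) = (16532 + (109 + 26)**2)*(19240 - 37907) = (16532 + 135**2)*(-18667) = (16532 + 18225)*(-18667) = 34757*(-18667) = -648808919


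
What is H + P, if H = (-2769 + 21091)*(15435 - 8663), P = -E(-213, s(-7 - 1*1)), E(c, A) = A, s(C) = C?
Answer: 124076592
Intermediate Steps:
P = 8 (P = -(-7 - 1*1) = -(-7 - 1) = -1*(-8) = 8)
H = 124076584 (H = 18322*6772 = 124076584)
H + P = 124076584 + 8 = 124076592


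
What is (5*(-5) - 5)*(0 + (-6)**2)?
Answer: -1080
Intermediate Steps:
(5*(-5) - 5)*(0 + (-6)**2) = (-25 - 5)*(0 + 36) = -30*36 = -1080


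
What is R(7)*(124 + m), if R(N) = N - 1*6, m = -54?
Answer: 70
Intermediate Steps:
R(N) = -6 + N (R(N) = N - 6 = -6 + N)
R(7)*(124 + m) = (-6 + 7)*(124 - 54) = 1*70 = 70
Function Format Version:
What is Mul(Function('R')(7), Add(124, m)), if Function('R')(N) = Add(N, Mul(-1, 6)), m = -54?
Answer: 70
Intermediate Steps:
Function('R')(N) = Add(-6, N) (Function('R')(N) = Add(N, -6) = Add(-6, N))
Mul(Function('R')(7), Add(124, m)) = Mul(Add(-6, 7), Add(124, -54)) = Mul(1, 70) = 70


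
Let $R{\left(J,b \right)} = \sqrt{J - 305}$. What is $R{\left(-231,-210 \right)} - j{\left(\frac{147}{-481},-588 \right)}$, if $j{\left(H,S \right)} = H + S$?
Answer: $\frac{282975}{481} + 2 i \sqrt{134} \approx 588.31 + 23.152 i$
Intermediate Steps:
$R{\left(J,b \right)} = \sqrt{-305 + J}$
$R{\left(-231,-210 \right)} - j{\left(\frac{147}{-481},-588 \right)} = \sqrt{-305 - 231} - \left(\frac{147}{-481} - 588\right) = \sqrt{-536} - \left(147 \left(- \frac{1}{481}\right) - 588\right) = 2 i \sqrt{134} - \left(- \frac{147}{481} - 588\right) = 2 i \sqrt{134} - - \frac{282975}{481} = 2 i \sqrt{134} + \frac{282975}{481} = \frac{282975}{481} + 2 i \sqrt{134}$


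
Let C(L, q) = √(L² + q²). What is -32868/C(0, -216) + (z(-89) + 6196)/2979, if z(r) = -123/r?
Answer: -79585067/530262 ≈ -150.09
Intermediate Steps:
-32868/C(0, -216) + (z(-89) + 6196)/2979 = -32868/√(0² + (-216)²) + (-123/(-89) + 6196)/2979 = -32868/√(0 + 46656) + (-123*(-1/89) + 6196)*(1/2979) = -32868/(√46656) + (123/89 + 6196)*(1/2979) = -32868/216 + (551567/89)*(1/2979) = -32868*1/216 + 551567/265131 = -913/6 + 551567/265131 = -79585067/530262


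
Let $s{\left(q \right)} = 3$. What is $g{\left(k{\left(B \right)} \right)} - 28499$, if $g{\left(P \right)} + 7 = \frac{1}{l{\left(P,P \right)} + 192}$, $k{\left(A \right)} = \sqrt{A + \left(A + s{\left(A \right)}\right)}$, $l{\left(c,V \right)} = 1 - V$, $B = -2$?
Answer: $- \frac{1061848307}{37250} + \frac{i}{37250} \approx -28506.0 + 2.6846 \cdot 10^{-5} i$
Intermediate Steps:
$k{\left(A \right)} = \sqrt{3 + 2 A}$ ($k{\left(A \right)} = \sqrt{A + \left(A + 3\right)} = \sqrt{A + \left(3 + A\right)} = \sqrt{3 + 2 A}$)
$g{\left(P \right)} = -7 + \frac{1}{193 - P}$ ($g{\left(P \right)} = -7 + \frac{1}{\left(1 - P\right) + 192} = -7 + \frac{1}{193 - P}$)
$g{\left(k{\left(B \right)} \right)} - 28499 = \frac{1350 - 7 \sqrt{3 + 2 \left(-2\right)}}{-193 + \sqrt{3 + 2 \left(-2\right)}} - 28499 = \frac{1350 - 7 \sqrt{3 - 4}}{-193 + \sqrt{3 - 4}} - 28499 = \frac{1350 - 7 \sqrt{-1}}{-193 + \sqrt{-1}} - 28499 = \frac{1350 - 7 i}{-193 + i} - 28499 = \frac{-193 - i}{37250} \left(1350 - 7 i\right) - 28499 = \frac{\left(-193 - i\right) \left(1350 - 7 i\right)}{37250} - 28499 = -28499 + \frac{\left(-193 - i\right) \left(1350 - 7 i\right)}{37250}$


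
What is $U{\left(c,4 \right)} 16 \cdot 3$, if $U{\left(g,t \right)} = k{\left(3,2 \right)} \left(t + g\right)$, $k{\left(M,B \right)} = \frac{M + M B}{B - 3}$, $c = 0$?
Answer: $-1728$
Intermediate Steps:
$k{\left(M,B \right)} = \frac{M + B M}{-3 + B}$
$U{\left(g,t \right)} = - 9 g - 9 t$ ($U{\left(g,t \right)} = \frac{3 \left(1 + 2\right)}{-3 + 2} \left(t + g\right) = 3 \frac{1}{-1} \cdot 3 \left(g + t\right) = 3 \left(-1\right) 3 \left(g + t\right) = - 9 \left(g + t\right) = - 9 g - 9 t$)
$U{\left(c,4 \right)} 16 \cdot 3 = \left(\left(-9\right) 0 - 36\right) 16 \cdot 3 = \left(0 - 36\right) 16 \cdot 3 = \left(-36\right) 16 \cdot 3 = \left(-576\right) 3 = -1728$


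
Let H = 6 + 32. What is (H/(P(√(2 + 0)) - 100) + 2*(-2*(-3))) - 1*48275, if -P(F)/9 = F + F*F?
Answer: -332099945/6881 + 171*√2/6881 ≈ -48263.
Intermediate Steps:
H = 38
P(F) = -9*F - 9*F² (P(F) = -9*(F + F*F) = -9*(F + F²) = -9*F - 9*F²)
(H/(P(√(2 + 0)) - 100) + 2*(-2*(-3))) - 1*48275 = (38/(-9*√(2 + 0)*(1 + √(2 + 0)) - 100) + 2*(-2*(-3))) - 1*48275 = (38/(-9*√2*(1 + √2) - 100) + 2*6) - 48275 = (38/(-100 - 9*√2*(1 + √2)) + 12) - 48275 = (12 + 38/(-100 - 9*√2*(1 + √2))) - 48275 = -48263 + 38/(-100 - 9*√2*(1 + √2))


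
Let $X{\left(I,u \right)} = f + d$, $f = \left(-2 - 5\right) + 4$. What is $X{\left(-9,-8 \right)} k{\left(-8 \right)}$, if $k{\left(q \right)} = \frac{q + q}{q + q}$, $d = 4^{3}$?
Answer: $61$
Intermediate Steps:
$d = 64$
$f = -3$ ($f = -7 + 4 = -3$)
$X{\left(I,u \right)} = 61$ ($X{\left(I,u \right)} = -3 + 64 = 61$)
$k{\left(q \right)} = 1$ ($k{\left(q \right)} = \frac{2 q}{2 q} = 2 q \frac{1}{2 q} = 1$)
$X{\left(-9,-8 \right)} k{\left(-8 \right)} = 61 \cdot 1 = 61$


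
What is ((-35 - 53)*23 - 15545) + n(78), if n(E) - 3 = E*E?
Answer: -11482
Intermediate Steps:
n(E) = 3 + E² (n(E) = 3 + E*E = 3 + E²)
((-35 - 53)*23 - 15545) + n(78) = ((-35 - 53)*23 - 15545) + (3 + 78²) = (-88*23 - 15545) + (3 + 6084) = (-2024 - 15545) + 6087 = -17569 + 6087 = -11482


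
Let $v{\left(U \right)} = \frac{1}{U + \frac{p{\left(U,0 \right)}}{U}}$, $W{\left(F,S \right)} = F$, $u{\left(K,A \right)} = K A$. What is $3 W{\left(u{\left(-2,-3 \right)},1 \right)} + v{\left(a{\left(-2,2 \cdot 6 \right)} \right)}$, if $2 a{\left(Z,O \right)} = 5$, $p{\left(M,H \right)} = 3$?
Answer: $\frac{676}{37} \approx 18.27$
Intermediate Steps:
$u{\left(K,A \right)} = A K$
$a{\left(Z,O \right)} = \frac{5}{2}$ ($a{\left(Z,O \right)} = \frac{1}{2} \cdot 5 = \frac{5}{2}$)
$v{\left(U \right)} = \frac{1}{U + \frac{3}{U}}$
$3 W{\left(u{\left(-2,-3 \right)},1 \right)} + v{\left(a{\left(-2,2 \cdot 6 \right)} \right)} = 3 \left(\left(-3\right) \left(-2\right)\right) + \frac{5}{2 \left(3 + \left(\frac{5}{2}\right)^{2}\right)} = 3 \cdot 6 + \frac{5}{2 \left(3 + \frac{25}{4}\right)} = 18 + \frac{5}{2 \cdot \frac{37}{4}} = 18 + \frac{5}{2} \cdot \frac{4}{37} = 18 + \frac{10}{37} = \frac{676}{37}$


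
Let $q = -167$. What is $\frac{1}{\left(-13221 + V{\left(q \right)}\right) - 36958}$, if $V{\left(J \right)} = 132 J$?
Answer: $- \frac{1}{72223} \approx -1.3846 \cdot 10^{-5}$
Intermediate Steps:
$\frac{1}{\left(-13221 + V{\left(q \right)}\right) - 36958} = \frac{1}{\left(-13221 + 132 \left(-167\right)\right) - 36958} = \frac{1}{\left(-13221 - 22044\right) - 36958} = \frac{1}{-35265 - 36958} = \frac{1}{-72223} = - \frac{1}{72223}$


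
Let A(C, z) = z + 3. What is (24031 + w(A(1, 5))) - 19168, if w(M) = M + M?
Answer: 4879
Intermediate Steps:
A(C, z) = 3 + z
w(M) = 2*M
(24031 + w(A(1, 5))) - 19168 = (24031 + 2*(3 + 5)) - 19168 = (24031 + 2*8) - 19168 = (24031 + 16) - 19168 = 24047 - 19168 = 4879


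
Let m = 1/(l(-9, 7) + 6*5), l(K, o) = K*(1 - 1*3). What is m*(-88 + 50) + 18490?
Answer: 443741/24 ≈ 18489.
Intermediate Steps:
l(K, o) = -2*K (l(K, o) = K*(1 - 3) = K*(-2) = -2*K)
m = 1/48 (m = 1/(-2*(-9) + 6*5) = 1/(18 + 30) = 1/48 ≈ 0.020833)
m*(-88 + 50) + 18490 = (-88 + 50)/48 + 18490 = (1/48)*(-38) + 18490 = -19/24 + 18490 = 443741/24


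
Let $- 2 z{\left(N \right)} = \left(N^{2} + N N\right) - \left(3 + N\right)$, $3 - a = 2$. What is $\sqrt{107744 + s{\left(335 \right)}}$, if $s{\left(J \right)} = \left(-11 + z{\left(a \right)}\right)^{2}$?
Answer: $2 \sqrt{26961} \approx 328.4$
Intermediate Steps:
$a = 1$ ($a = 3 - 2 = 1$)
$z{\left(N \right)} = \frac{3}{2} + \frac{N}{2} - N^{2}$ ($z{\left(N \right)} = - \frac{\left(N^{2} + N N\right) - \left(3 + N\right)}{2} = - \frac{\left(N^{2} + N^{2}\right) - \left(3 + N\right)}{2} = - \frac{2 N^{2} - \left(3 + N\right)}{2} = - \frac{-3 - N + 2 N^{2}}{2} = \frac{3}{2} + \frac{N}{2} - N^{2}$)
$s{\left(J \right)} = 100$ ($s{\left(J \right)} = \left(-11 + \left(\frac{3}{2} + \frac{1}{2} \cdot 1 - 1^{2}\right)\right)^{2} = \left(-11 + \left(\frac{3}{2} + \frac{1}{2} - 1\right)\right)^{2} = \left(-11 + 1\right)^{2} = \left(-10\right)^{2} = 100$)
$\sqrt{107744 + s{\left(335 \right)}} = \sqrt{107744 + 100} = \sqrt{107844} = 2 \sqrt{26961}$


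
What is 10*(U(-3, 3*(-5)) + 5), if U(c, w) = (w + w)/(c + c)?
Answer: 100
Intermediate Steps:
U(c, w) = w/c (U(c, w) = (2*w)/((2*c)) = (2*w)*(1/(2*c)) = w/c)
10*(U(-3, 3*(-5)) + 5) = 10*((3*(-5))/(-3) + 5) = 10*(-15*(-⅓) + 5) = 10*(5 + 5) = 10*10 = 100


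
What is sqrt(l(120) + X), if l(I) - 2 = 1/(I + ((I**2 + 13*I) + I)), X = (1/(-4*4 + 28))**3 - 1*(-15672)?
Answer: sqrt(2031350483)/360 ≈ 125.20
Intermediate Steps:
X = 27081217/1728 (X = (1/(-16 + 28))**3 + 15672 = (1/12)**3 + 15672 = 1/1728 + 15672 = 27081217/1728 ≈ 15672.)
l(I) = 2 + 1/(I**2 + 15*I) (l(I) = 2 + 1/(I + ((I**2 + 13*I) + I)) = 2 + 1/(I + (I**2 + 14*I)) = 2 + 1/(I**2 + 15*I))
sqrt(l(120) + X) = sqrt((1 + 2*120**2 + 30*120)/(120*(15 + 120)) + 27081217/1728) = sqrt((1/120)*(1 + 2*14400 + 3600)/135 + 27081217/1728) = sqrt((1/120)*(1/135)*(1 + 28800 + 3600) + 27081217/1728) = sqrt((1/120)*(1/135)*32401 + 27081217/1728) = sqrt(32401/16200 + 27081217/1728) = sqrt(2031350483/129600) = sqrt(2031350483)/360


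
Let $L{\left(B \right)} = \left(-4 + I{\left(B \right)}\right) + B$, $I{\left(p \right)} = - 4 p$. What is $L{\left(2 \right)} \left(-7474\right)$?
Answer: $74740$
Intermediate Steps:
$L{\left(B \right)} = -4 - 3 B$ ($L{\left(B \right)} = \left(-4 - 4 B\right) + B = -4 - 3 B$)
$L{\left(2 \right)} \left(-7474\right) = \left(-4 - 6\right) \left(-7474\right) = \left(-10\right) \left(-7474\right) = 74740$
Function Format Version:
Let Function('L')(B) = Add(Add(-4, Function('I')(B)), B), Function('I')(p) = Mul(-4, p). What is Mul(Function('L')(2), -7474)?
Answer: 74740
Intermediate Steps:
Function('L')(B) = Add(-4, Mul(-3, B)) (Function('L')(B) = Add(Add(-4, Mul(-4, B)), B) = Add(-4, Mul(-3, B)))
Mul(Function('L')(2), -7474) = Mul(Add(-4, Mul(-3, 2)), -7474) = Mul(Add(-4, -6), -7474) = Mul(-10, -7474) = 74740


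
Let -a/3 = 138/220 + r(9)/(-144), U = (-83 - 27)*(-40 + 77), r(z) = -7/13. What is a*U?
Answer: 2403853/312 ≈ 7704.7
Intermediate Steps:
r(z) = -7/13 (r(z) = -7*1/13 = -7/13)
U = -4070 (U = -110*37 = -4070)
a = -64969/34320 (a = -3*(138/220 - 7/13/(-144)) = -3*(138*(1/220) - 7/13*(-1/144)) = -3*(69/110 + 7/1872) = -3*64969/102960 = -64969/34320 ≈ -1.8930)
a*U = -64969/34320*(-4070) = 2403853/312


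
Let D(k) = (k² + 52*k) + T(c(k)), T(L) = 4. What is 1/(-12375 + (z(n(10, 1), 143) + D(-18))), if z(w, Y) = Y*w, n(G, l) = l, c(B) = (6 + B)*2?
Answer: -1/12840 ≈ -7.7882e-5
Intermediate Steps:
c(B) = 12 + 2*B
D(k) = 4 + k² + 52*k (D(k) = (k² + 52*k) + 4 = 4 + k² + 52*k)
1/(-12375 + (z(n(10, 1), 143) + D(-18))) = 1/(-12375 + (143*1 + (4 + (-18)² + 52*(-18)))) = 1/(-12375 + (143 + (4 + 324 - 936))) = 1/(-12375 + (143 - 608)) = 1/(-12375 - 465) = 1/(-12840) = -1/12840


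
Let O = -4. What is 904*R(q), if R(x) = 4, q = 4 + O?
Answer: 3616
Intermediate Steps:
q = 0 (q = 4 - 4 = 0)
904*R(q) = 904*4 = 3616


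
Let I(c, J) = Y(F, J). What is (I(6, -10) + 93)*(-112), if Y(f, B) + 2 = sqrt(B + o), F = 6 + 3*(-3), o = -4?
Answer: -10192 - 112*I*sqrt(14) ≈ -10192.0 - 419.07*I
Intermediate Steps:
F = -3 (F = 6 - 9 = -3)
Y(f, B) = -2 + sqrt(-4 + B) (Y(f, B) = -2 + sqrt(B - 4) = -2 + sqrt(-4 + B))
I(c, J) = -2 + sqrt(-4 + J)
(I(6, -10) + 93)*(-112) = ((-2 + sqrt(-4 - 10)) + 93)*(-112) = ((-2 + sqrt(-14)) + 93)*(-112) = ((-2 + I*sqrt(14)) + 93)*(-112) = (91 + I*sqrt(14))*(-112) = -10192 - 112*I*sqrt(14)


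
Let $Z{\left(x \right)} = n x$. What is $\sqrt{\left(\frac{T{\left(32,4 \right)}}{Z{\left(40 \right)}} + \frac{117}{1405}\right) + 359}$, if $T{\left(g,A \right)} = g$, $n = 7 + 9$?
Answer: $\frac{\sqrt{2835752245}}{2810} \approx 18.951$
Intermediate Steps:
$n = 16$
$Z{\left(x \right)} = 16 x$
$\sqrt{\left(\frac{T{\left(32,4 \right)}}{Z{\left(40 \right)}} + \frac{117}{1405}\right) + 359} = \sqrt{\left(\frac{32}{16 \cdot 40} + \frac{117}{1405}\right) + 359} = \sqrt{\left(\frac{32}{640} + 117 \cdot \frac{1}{1405}\right) + 359} = \sqrt{\left(32 \cdot \frac{1}{640} + \frac{117}{1405}\right) + 359} = \sqrt{\left(\frac{1}{20} + \frac{117}{1405}\right) + 359} = \sqrt{\frac{749}{5620} + 359} = \sqrt{\frac{2018329}{5620}} = \frac{\sqrt{2835752245}}{2810}$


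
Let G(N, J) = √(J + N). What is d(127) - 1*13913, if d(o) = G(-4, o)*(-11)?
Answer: -13913 - 11*√123 ≈ -14035.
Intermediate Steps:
d(o) = -11*√(-4 + o) (d(o) = √(o - 4)*(-11) = √(-4 + o)*(-11) = -11*√(-4 + o))
d(127) - 1*13913 = -11*√(-4 + 127) - 1*13913 = -11*√123 - 13913 = -13913 - 11*√123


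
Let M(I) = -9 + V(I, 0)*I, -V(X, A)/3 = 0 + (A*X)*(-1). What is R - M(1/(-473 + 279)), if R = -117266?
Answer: -117257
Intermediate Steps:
V(X, A) = 3*A*X (V(X, A) = -3*(0 + (A*X)*(-1)) = -3*(0 - A*X) = -(-3)*A*X = 3*A*X)
M(I) = -9 (M(I) = -9 + (3*0*I)*I = -9 + 0*I = -9 + 0 = -9)
R - M(1/(-473 + 279)) = -117266 - 1*(-9) = -117266 + 9 = -117257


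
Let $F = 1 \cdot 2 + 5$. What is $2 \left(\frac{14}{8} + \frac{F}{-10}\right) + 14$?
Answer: $\frac{161}{10} \approx 16.1$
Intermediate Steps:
$F = 7$ ($F = 2 + 5 = 7$)
$2 \left(\frac{14}{8} + \frac{F}{-10}\right) + 14 = 2 \left(\frac{14}{8} + \frac{7}{-10}\right) + 14 = 2 \left(14 \cdot \frac{1}{8} + 7 \left(- \frac{1}{10}\right)\right) + 14 = 2 \left(\frac{7}{4} - \frac{7}{10}\right) + 14 = 2 \cdot \frac{21}{20} + 14 = \frac{21}{10} + 14 = \frac{161}{10}$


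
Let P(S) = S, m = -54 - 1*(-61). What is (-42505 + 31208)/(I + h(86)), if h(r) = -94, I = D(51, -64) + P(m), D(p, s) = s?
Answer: 11297/151 ≈ 74.815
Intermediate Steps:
m = 7 (m = -54 + 61 = 7)
I = -57 (I = -64 + 7 = -57)
(-42505 + 31208)/(I + h(86)) = (-42505 + 31208)/(-57 - 94) = -11297/(-151) = -11297*(-1/151) = 11297/151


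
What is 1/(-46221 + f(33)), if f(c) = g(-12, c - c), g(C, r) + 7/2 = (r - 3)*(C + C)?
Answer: -2/92305 ≈ -2.1667e-5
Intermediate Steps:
g(C, r) = -7/2 + 2*C*(-3 + r) (g(C, r) = -7/2 + (r - 3)*(C + C) = -7/2 + (-3 + r)*(2*C) = -7/2 + 2*C*(-3 + r))
f(c) = 137/2 (f(c) = -7/2 - 6*(-12) + 2*(-12)*(c - c) = -7/2 + 72 + 2*(-12)*0 = -7/2 + 72 + 0 = 137/2)
1/(-46221 + f(33)) = 1/(-46221 + 137/2) = 1/(-92305/2) = -2/92305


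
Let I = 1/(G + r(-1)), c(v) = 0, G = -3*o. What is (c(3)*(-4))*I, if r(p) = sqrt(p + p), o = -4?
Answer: 0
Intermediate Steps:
G = 12 (G = -3*(-4) = 12)
r(p) = sqrt(2)*sqrt(p) (r(p) = sqrt(2*p) = sqrt(2)*sqrt(p))
I = 1/(12 + I*sqrt(2)) (I = 1/(12 + sqrt(2)*sqrt(-1)) = 1/(12 + sqrt(2)*I) = 1/(12 + I*sqrt(2)) ≈ 0.082192 - 0.0096864*I)
(c(3)*(-4))*I = (0*(-4))*(6/73 - I*sqrt(2)/146) = 0*(6/73 - I*sqrt(2)/146) = 0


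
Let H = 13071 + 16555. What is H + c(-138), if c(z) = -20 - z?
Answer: 29744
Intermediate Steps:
H = 29626
H + c(-138) = 29626 + (-20 - 1*(-138)) = 29626 + (-20 + 138) = 29626 + 118 = 29744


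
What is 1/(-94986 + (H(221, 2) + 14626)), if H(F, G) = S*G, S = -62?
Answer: -1/80484 ≈ -1.2425e-5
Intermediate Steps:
H(F, G) = -62*G
1/(-94986 + (H(221, 2) + 14626)) = 1/(-94986 + (-62*2 + 14626)) = 1/(-94986 + (-124 + 14626)) = 1/(-94986 + 14502) = 1/(-80484) = -1/80484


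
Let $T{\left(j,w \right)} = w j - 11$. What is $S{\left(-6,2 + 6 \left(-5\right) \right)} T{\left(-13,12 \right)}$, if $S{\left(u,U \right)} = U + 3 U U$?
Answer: $-388108$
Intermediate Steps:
$T{\left(j,w \right)} = -11 + j w$ ($T{\left(j,w \right)} = j w - 11 = -11 + j w$)
$S{\left(u,U \right)} = U + 3 U^{2}$
$S{\left(-6,2 + 6 \left(-5\right) \right)} T{\left(-13,12 \right)} = \left(2 + 6 \left(-5\right)\right) \left(1 + 3 \left(2 + 6 \left(-5\right)\right)\right) \left(-11 - 156\right) = \left(2 - 30\right) \left(1 + 3 \left(2 - 30\right)\right) \left(-11 - 156\right) = - 28 \left(1 + 3 \left(-28\right)\right) \left(-167\right) = - 28 \left(1 - 84\right) \left(-167\right) = \left(-28\right) \left(-83\right) \left(-167\right) = 2324 \left(-167\right) = -388108$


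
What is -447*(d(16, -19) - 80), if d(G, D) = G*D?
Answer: 171648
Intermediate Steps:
d(G, D) = D*G
-447*(d(16, -19) - 80) = -447*(-19*16 - 80) = -447*(-304 - 80) = -447*(-384) = 171648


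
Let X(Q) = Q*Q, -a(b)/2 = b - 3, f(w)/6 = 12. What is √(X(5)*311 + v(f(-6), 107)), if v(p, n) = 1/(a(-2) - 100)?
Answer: √6997490/30 ≈ 88.176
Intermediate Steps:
f(w) = 72 (f(w) = 6*12 = 72)
a(b) = 6 - 2*b (a(b) = -2*(b - 3) = -2*(-3 + b) = 6 - 2*b)
X(Q) = Q²
v(p, n) = -1/90 (v(p, n) = 1/((6 - 2*(-2)) - 100) = 1/((6 + 4) - 100) = 1/(10 - 100) = 1/(-90) = -1/90)
√(X(5)*311 + v(f(-6), 107)) = √(5²*311 - 1/90) = √(25*311 - 1/90) = √(7775 - 1/90) = √(699749/90) = √6997490/30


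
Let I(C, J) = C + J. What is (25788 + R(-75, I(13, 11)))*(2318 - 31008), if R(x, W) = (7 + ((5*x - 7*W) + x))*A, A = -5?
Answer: -827505670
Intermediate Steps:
R(x, W) = -35 - 30*x + 35*W (R(x, W) = (7 + ((5*x - 7*W) + x))*(-5) = (7 + ((-7*W + 5*x) + x))*(-5) = (7 + (-7*W + 6*x))*(-5) = (7 - 7*W + 6*x)*(-5) = -35 - 30*x + 35*W)
(25788 + R(-75, I(13, 11)))*(2318 - 31008) = (25788 + (-35 - 30*(-75) + 35*(13 + 11)))*(2318 - 31008) = (25788 + (-35 + 2250 + 35*24))*(-28690) = (25788 + (-35 + 2250 + 840))*(-28690) = (25788 + 3055)*(-28690) = 28843*(-28690) = -827505670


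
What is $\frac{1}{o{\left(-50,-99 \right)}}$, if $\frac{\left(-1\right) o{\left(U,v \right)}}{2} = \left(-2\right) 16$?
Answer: $\frac{1}{64} \approx 0.015625$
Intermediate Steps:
$o{\left(U,v \right)} = 64$ ($o{\left(U,v \right)} = - 2 \left(\left(-2\right) 16\right) = \left(-2\right) \left(-32\right) = 64$)
$\frac{1}{o{\left(-50,-99 \right)}} = \frac{1}{64}$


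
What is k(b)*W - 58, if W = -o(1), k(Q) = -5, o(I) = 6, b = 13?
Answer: -28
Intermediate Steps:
W = -6 (W = -1*6 = -6)
k(b)*W - 58 = -5*(-6) - 58 = 30 - 58 = -28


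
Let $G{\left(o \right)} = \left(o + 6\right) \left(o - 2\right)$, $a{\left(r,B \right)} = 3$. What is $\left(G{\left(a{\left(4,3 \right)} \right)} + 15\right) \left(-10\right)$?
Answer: $-240$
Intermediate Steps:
$G{\left(o \right)} = \left(-2 + o\right) \left(6 + o\right)$ ($G{\left(o \right)} = \left(6 + o\right) \left(-2 + o\right) = \left(-2 + o\right) \left(6 + o\right)$)
$\left(G{\left(a{\left(4,3 \right)} \right)} + 15\right) \left(-10\right) = \left(\left(-12 + 3^{2} + 4 \cdot 3\right) + 15\right) \left(-10\right) = \left(\left(-12 + 9 + 12\right) + 15\right) \left(-10\right) = \left(9 + 15\right) \left(-10\right) = 24 \left(-10\right) = -240$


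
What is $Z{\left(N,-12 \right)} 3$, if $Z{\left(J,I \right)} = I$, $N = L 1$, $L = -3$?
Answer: $-36$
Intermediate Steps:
$N = -3$ ($N = \left(-3\right) 1 = -3$)
$Z{\left(N,-12 \right)} 3 = \left(-12\right) 3 = -36$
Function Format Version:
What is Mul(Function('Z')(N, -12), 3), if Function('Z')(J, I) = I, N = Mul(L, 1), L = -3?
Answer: -36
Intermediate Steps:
N = -3 (N = Mul(-3, 1) = -3)
Mul(Function('Z')(N, -12), 3) = Mul(-12, 3) = -36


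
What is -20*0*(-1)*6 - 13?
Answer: -13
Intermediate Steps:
-20*0*(-1)*6 - 13 = -0*6 - 13 = -20*0 - 13 = 0 - 13 = -13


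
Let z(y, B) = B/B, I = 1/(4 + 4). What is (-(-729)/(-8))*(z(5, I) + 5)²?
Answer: -6561/2 ≈ -3280.5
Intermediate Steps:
I = ⅛ (I = 1/8 = ⅛ ≈ 0.12500)
z(y, B) = 1
(-(-729)/(-8))*(z(5, I) + 5)² = (-(-729)/(-8))*(1 + 5)² = -(-729)*(-1)/8*6² = -27*27/8*36 = -729/8*36 = -6561/2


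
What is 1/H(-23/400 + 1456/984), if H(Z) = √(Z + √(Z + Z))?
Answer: 20*√123/√(69971 + 20*√17212866) ≈ 0.56717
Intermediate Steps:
H(Z) = √(Z + √2*√Z) (H(Z) = √(Z + √(2*Z)) = √(Z + √2*√Z))
1/H(-23/400 + 1456/984) = 1/(√((-23/400 + 1456/984) + √2*√(-23/400 + 1456/984))) = 1/(√((-23*1/400 + 1456*(1/984)) + √2*√(-23*1/400 + 1456*(1/984)))) = 1/(√((-23/400 + 182/123) + √2*√(-23/400 + 182/123))) = 1/(√(69971/49200 + √2*√(69971/49200))) = 1/(√(69971/49200 + √2*(√8606433/2460))) = 1/(√(69971/49200 + √17212866/2460)) = (69971/49200 + √17212866/2460)^(-½)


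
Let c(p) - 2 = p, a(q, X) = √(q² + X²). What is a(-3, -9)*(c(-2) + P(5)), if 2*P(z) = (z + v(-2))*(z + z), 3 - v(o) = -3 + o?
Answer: 195*√10 ≈ 616.64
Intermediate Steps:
v(o) = 6 - o (v(o) = 3 - (-3 + o) = 3 + (3 - o) = 6 - o)
a(q, X) = √(X² + q²)
P(z) = z*(8 + z) (P(z) = ((z + (6 - 1*(-2)))*(z + z))/2 = ((z + (6 + 2))*(2*z))/2 = ((z + 8)*(2*z))/2 = ((8 + z)*(2*z))/2 = (2*z*(8 + z))/2 = z*(8 + z))
c(p) = 2 + p
a(-3, -9)*(c(-2) + P(5)) = √((-9)² + (-3)²)*((2 - 2) + 5*(8 + 5)) = √(81 + 9)*(0 + 5*13) = √90*(0 + 65) = (3*√10)*65 = 195*√10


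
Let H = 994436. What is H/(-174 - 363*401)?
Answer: -994436/145737 ≈ -6.8235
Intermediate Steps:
H/(-174 - 363*401) = 994436/(-174 - 363*401) = 994436/(-174 - 145563) = 994436/(-145737) = 994436*(-1/145737) = -994436/145737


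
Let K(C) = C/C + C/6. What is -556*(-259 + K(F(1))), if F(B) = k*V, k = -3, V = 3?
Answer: 144282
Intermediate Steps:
F(B) = -9 (F(B) = -3*3 = -9)
K(C) = 1 + C/6 (K(C) = 1 + C*(1/6) = 1 + C/6)
-556*(-259 + K(F(1))) = -556*(-259 + (1 + (1/6)*(-9))) = -556*(-259 + (1 - 3/2)) = -556*(-259 - 1/2) = -556*(-519/2) = 144282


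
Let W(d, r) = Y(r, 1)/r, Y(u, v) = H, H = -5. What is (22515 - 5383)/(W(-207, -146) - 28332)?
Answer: -2501272/4136467 ≈ -0.60469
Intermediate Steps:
Y(u, v) = -5
W(d, r) = -5/r
(22515 - 5383)/(W(-207, -146) - 28332) = (22515 - 5383)/(-5/(-146) - 28332) = 17132/(-5*(-1/146) - 28332) = 17132/(5/146 - 28332) = 17132/(-4136467/146) = 17132*(-146/4136467) = -2501272/4136467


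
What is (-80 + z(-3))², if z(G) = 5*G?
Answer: 9025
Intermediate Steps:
(-80 + z(-3))² = (-80 + 5*(-3))² = (-80 - 15)² = (-95)² = 9025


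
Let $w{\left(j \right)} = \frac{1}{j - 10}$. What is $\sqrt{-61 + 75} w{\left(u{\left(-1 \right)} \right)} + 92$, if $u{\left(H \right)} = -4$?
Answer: $92 - \frac{\sqrt{14}}{14} \approx 91.733$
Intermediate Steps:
$w{\left(j \right)} = \frac{1}{-10 + j}$
$\sqrt{-61 + 75} w{\left(u{\left(-1 \right)} \right)} + 92 = \frac{\sqrt{-61 + 75}}{-10 - 4} + 92 = \frac{\sqrt{14}}{-14} + 92 = \sqrt{14} \left(- \frac{1}{14}\right) + 92 = - \frac{\sqrt{14}}{14} + 92 = 92 - \frac{\sqrt{14}}{14}$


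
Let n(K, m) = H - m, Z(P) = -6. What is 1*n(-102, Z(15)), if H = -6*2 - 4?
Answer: -10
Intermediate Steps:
H = -16 (H = -12 - 4 = -16)
n(K, m) = -16 - m
1*n(-102, Z(15)) = 1*(-16 - 1*(-6)) = 1*(-16 + 6) = 1*(-10) = -10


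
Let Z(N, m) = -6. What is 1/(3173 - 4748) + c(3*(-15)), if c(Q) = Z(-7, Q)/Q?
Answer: 209/1575 ≈ 0.13270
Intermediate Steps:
c(Q) = -6/Q
1/(3173 - 4748) + c(3*(-15)) = 1/(3173 - 4748) - 6/(3*(-15)) = 1/(-1575) - 6/(-45) = -1/1575 - 6*(-1/45) = -1/1575 + 2/15 = 209/1575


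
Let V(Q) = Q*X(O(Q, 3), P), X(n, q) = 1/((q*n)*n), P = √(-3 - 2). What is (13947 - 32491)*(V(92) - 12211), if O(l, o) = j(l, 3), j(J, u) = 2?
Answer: 226440784 + 426512*I*√5/5 ≈ 2.2644e+8 + 1.9074e+5*I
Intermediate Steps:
O(l, o) = 2
P = I*√5 (P = √(-5) = I*√5 ≈ 2.2361*I)
X(n, q) = 1/(n²*q) (X(n, q) = 1/((n*q)*n) = 1/(q*n²) = 1/(n²*q))
V(Q) = -I*Q*√5/20 (V(Q) = Q*(1/(2²*((I*√5)))) = Q*((-I*√5/5)/4) = Q*(-I*√5/20) = -I*Q*√5/20)
(13947 - 32491)*(V(92) - 12211) = (13947 - 32491)*(-1/20*I*92*√5 - 12211) = -18544*(-23*I*√5/5 - 12211) = -18544*(-12211 - 23*I*√5/5) = 226440784 + 426512*I*√5/5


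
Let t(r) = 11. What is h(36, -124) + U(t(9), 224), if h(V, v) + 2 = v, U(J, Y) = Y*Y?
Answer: 50050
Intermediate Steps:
U(J, Y) = Y²
h(V, v) = -2 + v
h(36, -124) + U(t(9), 224) = (-2 - 124) + 224² = -126 + 50176 = 50050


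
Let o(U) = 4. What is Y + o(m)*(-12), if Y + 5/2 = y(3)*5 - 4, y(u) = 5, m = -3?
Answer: -59/2 ≈ -29.500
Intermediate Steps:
Y = 37/2 (Y = -5/2 + (5*5 - 4) = -5/2 + (25 - 4) = -5/2 + 21 = 37/2 ≈ 18.500)
Y + o(m)*(-12) = 37/2 + 4*(-12) = 37/2 - 48 = -59/2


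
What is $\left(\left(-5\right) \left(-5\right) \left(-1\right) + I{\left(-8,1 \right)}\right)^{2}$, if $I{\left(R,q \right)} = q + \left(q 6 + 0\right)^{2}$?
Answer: $144$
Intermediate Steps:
$I{\left(R,q \right)} = q + 36 q^{2}$ ($I{\left(R,q \right)} = q + \left(6 q + 0\right)^{2} = q + \left(6 q\right)^{2} = q + 36 q^{2}$)
$\left(\left(-5\right) \left(-5\right) \left(-1\right) + I{\left(-8,1 \right)}\right)^{2} = \left(\left(-5\right) \left(-5\right) \left(-1\right) + 1 \left(1 + 36 \cdot 1\right)\right)^{2} = \left(25 \left(-1\right) + 1 \left(1 + 36\right)\right)^{2} = \left(-25 + 1 \cdot 37\right)^{2} = \left(-25 + 37\right)^{2} = 12^{2} = 144$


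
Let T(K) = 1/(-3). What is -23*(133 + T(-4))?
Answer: -9154/3 ≈ -3051.3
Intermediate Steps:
T(K) = -⅓
-23*(133 + T(-4)) = -23*(133 - ⅓) = -23*398/3 = -9154/3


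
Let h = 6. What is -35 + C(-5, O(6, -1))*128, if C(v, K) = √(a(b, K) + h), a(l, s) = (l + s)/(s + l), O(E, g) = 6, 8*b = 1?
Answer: -35 + 128*√7 ≈ 303.66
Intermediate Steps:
b = ⅛ (b = (⅛)*1 = ⅛ ≈ 0.12500)
a(l, s) = 1 (a(l, s) = (l + s)/(l + s) = 1)
C(v, K) = √7 (C(v, K) = √(1 + 6) = √7)
-35 + C(-5, O(6, -1))*128 = -35 + √7*128 = -35 + 128*√7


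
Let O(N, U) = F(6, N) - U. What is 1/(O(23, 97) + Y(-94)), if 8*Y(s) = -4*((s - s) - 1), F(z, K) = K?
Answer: -2/147 ≈ -0.013605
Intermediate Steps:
Y(s) = 1/2 (Y(s) = (-4*((s - s) - 1))/8 = (-4*(0 - 1))/8 = (-4*(-1))/8 = (1/8)*4 = 1/2)
O(N, U) = N - U
1/(O(23, 97) + Y(-94)) = 1/((23 - 1*97) + 1/2) = 1/((23 - 97) + 1/2) = 1/(-74 + 1/2) = 1/(-147/2) = -2/147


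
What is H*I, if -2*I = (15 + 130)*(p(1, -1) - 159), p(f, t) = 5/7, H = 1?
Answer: 80330/7 ≈ 11476.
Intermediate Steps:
p(f, t) = 5/7 (p(f, t) = 5*(1/7) = 5/7)
I = 80330/7 (I = -(15 + 130)*(5/7 - 159)/2 = -145*(-1108)/(2*7) = -1/2*(-160660/7) = 80330/7 ≈ 11476.)
H*I = 1*(80330/7) = 80330/7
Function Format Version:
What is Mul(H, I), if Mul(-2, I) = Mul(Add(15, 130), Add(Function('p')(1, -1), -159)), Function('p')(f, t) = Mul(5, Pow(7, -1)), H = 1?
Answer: Rational(80330, 7) ≈ 11476.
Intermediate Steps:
Function('p')(f, t) = Rational(5, 7) (Function('p')(f, t) = Mul(5, Rational(1, 7)) = Rational(5, 7))
I = Rational(80330, 7) (I = Mul(Rational(-1, 2), Mul(Add(15, 130), Add(Rational(5, 7), -159))) = Mul(Rational(-1, 2), Mul(145, Rational(-1108, 7))) = Mul(Rational(-1, 2), Rational(-160660, 7)) = Rational(80330, 7) ≈ 11476.)
Mul(H, I) = Mul(1, Rational(80330, 7)) = Rational(80330, 7)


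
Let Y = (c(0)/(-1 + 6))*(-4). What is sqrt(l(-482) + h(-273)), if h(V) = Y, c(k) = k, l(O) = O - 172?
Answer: I*sqrt(654) ≈ 25.573*I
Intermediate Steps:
l(O) = -172 + O
Y = 0 (Y = (0/(-1 + 6))*(-4) = (0/5)*(-4) = ((1/5)*0)*(-4) = 0*(-4) = 0)
h(V) = 0
sqrt(l(-482) + h(-273)) = sqrt((-172 - 482) + 0) = sqrt(-654 + 0) = sqrt(-654) = I*sqrt(654)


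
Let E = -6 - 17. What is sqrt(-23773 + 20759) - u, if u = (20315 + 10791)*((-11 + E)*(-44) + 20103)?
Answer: -671858494 + I*sqrt(3014) ≈ -6.7186e+8 + 54.9*I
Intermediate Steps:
E = -23
u = 671858494 (u = (20315 + 10791)*((-11 - 23)*(-44) + 20103) = 31106*(-34*(-44) + 20103) = 31106*(1496 + 20103) = 31106*21599 = 671858494)
sqrt(-23773 + 20759) - u = sqrt(-23773 + 20759) - 1*671858494 = sqrt(-3014) - 671858494 = I*sqrt(3014) - 671858494 = -671858494 + I*sqrt(3014)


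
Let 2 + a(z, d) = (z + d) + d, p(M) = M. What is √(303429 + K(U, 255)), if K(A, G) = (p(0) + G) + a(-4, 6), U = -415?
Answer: √303690 ≈ 551.08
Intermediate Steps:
a(z, d) = -2 + z + 2*d (a(z, d) = -2 + ((z + d) + d) = -2 + ((d + z) + d) = -2 + (z + 2*d) = -2 + z + 2*d)
K(A, G) = 6 + G (K(A, G) = (0 + G) + (-2 - 4 + 2*6) = G + (-2 - 4 + 12) = G + 6 = 6 + G)
√(303429 + K(U, 255)) = √(303429 + (6 + 255)) = √(303429 + 261) = √303690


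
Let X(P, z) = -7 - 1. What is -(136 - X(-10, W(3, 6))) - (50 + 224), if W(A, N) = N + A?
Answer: -418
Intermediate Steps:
W(A, N) = A + N
X(P, z) = -8
-(136 - X(-10, W(3, 6))) - (50 + 224) = -(136 - 1*(-8)) - (50 + 224) = -(136 + 8) - 1*274 = -1*144 - 274 = -144 - 274 = -418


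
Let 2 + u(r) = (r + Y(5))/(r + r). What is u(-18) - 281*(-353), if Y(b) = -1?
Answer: 3570895/36 ≈ 99192.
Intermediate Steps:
u(r) = -2 + (-1 + r)/(2*r) (u(r) = -2 + (r - 1)/(r + r) = -2 + (-1 + r)/((2*r)) = -2 + (-1 + r)*(1/(2*r)) = -2 + (-1 + r)/(2*r))
u(-18) - 281*(-353) = (½)*(-1 - 3*(-18))/(-18) - 281*(-353) = (½)*(-1/18)*(-1 + 54) + 99193 = (½)*(-1/18)*53 + 99193 = -53/36 + 99193 = 3570895/36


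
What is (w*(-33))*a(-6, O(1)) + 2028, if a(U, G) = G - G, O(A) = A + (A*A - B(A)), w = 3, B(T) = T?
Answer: 2028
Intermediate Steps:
O(A) = A² (O(A) = A + (A*A - A) = A + (A² - A) = A²)
a(U, G) = 0
(w*(-33))*a(-6, O(1)) + 2028 = (3*(-33))*0 + 2028 = -99*0 + 2028 = 0 + 2028 = 2028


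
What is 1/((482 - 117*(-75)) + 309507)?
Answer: 1/318764 ≈ 3.1371e-6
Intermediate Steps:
1/((482 - 117*(-75)) + 309507) = 1/((482 + 8775) + 309507) = 1/(9257 + 309507) = 1/318764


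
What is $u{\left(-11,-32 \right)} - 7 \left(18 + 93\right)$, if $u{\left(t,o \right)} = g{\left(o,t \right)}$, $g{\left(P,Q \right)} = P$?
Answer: $-809$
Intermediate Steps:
$u{\left(t,o \right)} = o$
$u{\left(-11,-32 \right)} - 7 \left(18 + 93\right) = -32 - 7 \left(18 + 93\right) = -32 - 777 = -809$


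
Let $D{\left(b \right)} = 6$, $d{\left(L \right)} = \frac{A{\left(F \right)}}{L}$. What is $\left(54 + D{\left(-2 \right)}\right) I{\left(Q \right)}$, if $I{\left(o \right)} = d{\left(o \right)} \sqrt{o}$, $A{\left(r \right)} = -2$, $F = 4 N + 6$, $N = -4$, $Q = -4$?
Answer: $60 i \approx 60.0 i$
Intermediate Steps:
$F = -10$ ($F = 4 \left(-4\right) + 6 = -16 + 6 = -10$)
$d{\left(L \right)} = - \frac{2}{L}$
$I{\left(o \right)} = - \frac{2}{\sqrt{o}}$ ($I{\left(o \right)} = - \frac{2}{o} \sqrt{o} = - \frac{2}{\sqrt{o}}$)
$\left(54 + D{\left(-2 \right)}\right) I{\left(Q \right)} = \left(54 + 6\right) \left(- \frac{2}{2 i}\right) = 60 \left(- 2 \left(- \frac{i}{2}\right)\right) = 60 i$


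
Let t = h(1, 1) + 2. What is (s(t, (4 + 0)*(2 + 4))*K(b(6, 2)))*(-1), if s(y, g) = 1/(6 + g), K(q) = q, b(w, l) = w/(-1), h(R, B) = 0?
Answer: ⅕ ≈ 0.20000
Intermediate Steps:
b(w, l) = -w (b(w, l) = w*(-1) = -w)
t = 2 (t = 0 + 2 = 2)
(s(t, (4 + 0)*(2 + 4))*K(b(6, 2)))*(-1) = ((-1*6)/(6 + (4 + 0)*(2 + 4)))*(-1) = (-6/(6 + 4*6))*(-1) = (-6/(6 + 24))*(-1) = (-6/30)*(-1) = ((1/30)*(-6))*(-1) = -⅕*(-1) = ⅕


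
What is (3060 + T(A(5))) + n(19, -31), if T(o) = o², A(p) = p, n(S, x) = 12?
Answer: 3097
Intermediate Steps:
(3060 + T(A(5))) + n(19, -31) = (3060 + 5²) + 12 = (3060 + 25) + 12 = 3085 + 12 = 3097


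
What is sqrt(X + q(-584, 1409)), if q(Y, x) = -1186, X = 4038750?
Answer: 2*sqrt(1009391) ≈ 2009.4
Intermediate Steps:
sqrt(X + q(-584, 1409)) = sqrt(4038750 - 1186) = sqrt(4037564) = 2*sqrt(1009391)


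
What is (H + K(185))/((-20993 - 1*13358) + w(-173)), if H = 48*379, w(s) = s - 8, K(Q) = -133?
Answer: -18059/34532 ≈ -0.52296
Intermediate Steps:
w(s) = -8 + s
H = 18192
(H + K(185))/((-20993 - 1*13358) + w(-173)) = (18192 - 133)/((-20993 - 1*13358) + (-8 - 173)) = 18059/((-20993 - 13358) - 181) = 18059/(-34351 - 181) = 18059/(-34532) = 18059*(-1/34532) = -18059/34532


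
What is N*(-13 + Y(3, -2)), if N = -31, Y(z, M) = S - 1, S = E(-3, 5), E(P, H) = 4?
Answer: 310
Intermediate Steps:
S = 4
Y(z, M) = 3 (Y(z, M) = 4 - 1 = 3)
N*(-13 + Y(3, -2)) = -31*(-13 + 3) = -31*(-10) = 310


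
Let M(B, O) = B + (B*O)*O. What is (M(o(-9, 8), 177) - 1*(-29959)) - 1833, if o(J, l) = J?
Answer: -253844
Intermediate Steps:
M(B, O) = B + B*O²
(M(o(-9, 8), 177) - 1*(-29959)) - 1833 = (-9*(1 + 177²) - 1*(-29959)) - 1833 = (-9*(1 + 31329) + 29959) - 1833 = (-9*31330 + 29959) - 1833 = (-281970 + 29959) - 1833 = -252011 - 1833 = -253844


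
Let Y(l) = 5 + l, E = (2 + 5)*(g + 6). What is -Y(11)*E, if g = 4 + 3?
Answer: -1456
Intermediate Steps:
g = 7
E = 91 (E = (2 + 5)*(7 + 6) = 7*13 = 91)
-Y(11)*E = -(5 + 11)*91 = -16*91 = -1*1456 = -1456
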